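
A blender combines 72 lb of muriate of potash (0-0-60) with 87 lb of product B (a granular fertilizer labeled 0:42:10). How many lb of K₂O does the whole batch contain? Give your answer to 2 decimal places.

K₂O mass = 60%×72 + 10%×87 = 51.9 lb.

51.90 lb K₂O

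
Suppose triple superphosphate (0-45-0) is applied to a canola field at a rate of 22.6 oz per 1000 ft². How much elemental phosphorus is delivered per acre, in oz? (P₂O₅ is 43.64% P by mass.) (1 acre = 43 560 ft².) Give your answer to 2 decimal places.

P₂O₅ per 1000 ft² = 22.6 × 45% = 10.17 oz.
Elemental P = 10.17 × 0.4364 = 4.43819 oz per 1000 ft².
Convert to per acre: 4.43819 × 43.56 = 193.327 oz.

193.33 oz P per acre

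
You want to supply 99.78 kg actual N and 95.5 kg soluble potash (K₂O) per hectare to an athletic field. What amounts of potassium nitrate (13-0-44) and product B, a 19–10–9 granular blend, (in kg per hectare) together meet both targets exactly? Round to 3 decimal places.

127.466 kg potassium nitrate, 437.944 kg product B

With a, b = kg per hectare of potassium nitrate and product B:
N: 0.13·a + 0.19·b = 99.78
K₂O: 0.44·a + 0.09·b = 95.5
Eliminate b: (row1) − 0.19/0.09·(row2) → -0.798889·a = -101.831, so a = 127.4659.
Then b = (95.5 − 0.44·127.4659) / 0.09 = 437.9444.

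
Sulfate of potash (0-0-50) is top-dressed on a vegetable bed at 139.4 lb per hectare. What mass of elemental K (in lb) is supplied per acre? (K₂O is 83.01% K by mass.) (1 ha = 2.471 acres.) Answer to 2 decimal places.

K₂O per hectare = 139.4 × 50% = 69.7 lb.
Elemental K = 69.7 × 0.8301 = 57.858 lb per hectare.
Convert to per acre: 57.858 × 0.404694 = 23.4148 lb.

23.41 lb K per acre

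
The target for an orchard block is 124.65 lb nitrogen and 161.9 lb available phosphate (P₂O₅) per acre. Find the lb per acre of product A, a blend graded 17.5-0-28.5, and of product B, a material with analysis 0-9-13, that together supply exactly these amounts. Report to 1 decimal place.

712.3 lb product A, 1798.9 lb product B

With a, b = lb per acre of product A and product B:
N: 0.175·a + 0·b = 124.65
P₂O₅: 0·a + 0.09·b = 161.9
Solving simultaneously: a = 712.286, b = 1798.89.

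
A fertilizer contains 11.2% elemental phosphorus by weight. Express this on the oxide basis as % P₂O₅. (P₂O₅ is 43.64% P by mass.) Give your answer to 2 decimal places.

%P₂O₅ = 11.2 / 0.4364 = 25.6645%.

25.66% P₂O₅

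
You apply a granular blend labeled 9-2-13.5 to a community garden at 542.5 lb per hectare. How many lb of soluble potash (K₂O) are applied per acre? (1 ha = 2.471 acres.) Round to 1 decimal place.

29.6 lb K₂O per acre

K₂O per hectare = 542.5 × 13.5% = 73.2375 lb.
Convert to per acre: 73.2375 × 0.404694 = 29.6388 lb.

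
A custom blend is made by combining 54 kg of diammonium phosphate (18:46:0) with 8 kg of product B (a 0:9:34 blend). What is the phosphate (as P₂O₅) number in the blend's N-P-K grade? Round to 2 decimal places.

41.23% P₂O₅

Total mass = 54 + 8 = 62 kg.
P₂O₅ mass = 46%×54 + 9%×8 = 25.56 kg.
% P₂O₅ = 25.56 / 62 = 41.2258%.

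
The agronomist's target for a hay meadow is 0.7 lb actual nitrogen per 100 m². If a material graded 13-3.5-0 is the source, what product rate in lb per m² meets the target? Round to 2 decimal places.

0.05 lb of product per sq m

Product per 100 m² = 0.7 / 13% = 5.38462 lb.
Convert to per m²: 5.38462 × 0.01 = 0.0538462 lb.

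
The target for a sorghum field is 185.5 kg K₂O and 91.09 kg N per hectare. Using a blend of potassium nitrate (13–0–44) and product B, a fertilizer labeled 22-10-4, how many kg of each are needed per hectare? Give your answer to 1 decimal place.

405.7 kg potassium nitrate, 174.3 kg product B

With a, b = kg per hectare of potassium nitrate and product B:
K₂O: 0.44·a + 0.04·b = 185.5
N: 0.13·a + 0.22·b = 91.09
Eliminate b: (row1) − 0.04/0.22·(row2) → 0.416364·a = 168.938, so a = 405.747.
Then b = (91.09 − 0.13·405.747) / 0.22 = 174.286.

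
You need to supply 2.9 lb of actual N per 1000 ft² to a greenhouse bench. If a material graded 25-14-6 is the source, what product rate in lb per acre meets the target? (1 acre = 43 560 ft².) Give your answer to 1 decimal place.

Product per 1000 ft² = 2.9 / 25% = 11.6 lb.
Convert to per acre: 11.6 × 43.56 = 505.296 lb.

505.3 lb of product per acre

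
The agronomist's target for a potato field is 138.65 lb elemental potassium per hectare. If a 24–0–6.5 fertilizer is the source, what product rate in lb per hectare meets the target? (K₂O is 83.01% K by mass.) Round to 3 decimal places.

2569.663 lb of product per hectare

As K₂O: 138.65 / 0.8301 = 167.028 lb per hectare.
Product per hectare = 167.028 / 6.5% = 2569.6626 lb.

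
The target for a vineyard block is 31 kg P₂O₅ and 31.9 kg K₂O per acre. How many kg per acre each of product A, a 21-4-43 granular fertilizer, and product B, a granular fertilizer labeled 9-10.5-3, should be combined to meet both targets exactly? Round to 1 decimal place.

Per-acre balance (a = product A, b = product B):
P₂O₅: 0.04·a + 0.105·b = 31
K₂O: 0.43·a + 0.03·b = 31.9
Solving simultaneously: a = 55.0512, b = 274.266.

55.1 kg product A, 274.3 kg product B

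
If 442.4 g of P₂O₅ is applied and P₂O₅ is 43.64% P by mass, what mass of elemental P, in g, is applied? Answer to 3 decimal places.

193.063 g P

P = 442.4 × 0.4364 = 193.0634 g.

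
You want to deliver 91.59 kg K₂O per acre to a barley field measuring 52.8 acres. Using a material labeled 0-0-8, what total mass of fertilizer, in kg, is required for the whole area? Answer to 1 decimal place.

Product per acre = 91.59 / 8% = 1144.88 kg.
Total product = 1144.88 × 52.8 = 60449.4 kg.

60449.4 kg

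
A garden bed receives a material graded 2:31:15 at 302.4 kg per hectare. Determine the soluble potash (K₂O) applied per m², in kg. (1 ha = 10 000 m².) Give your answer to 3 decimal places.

0.005 kg K₂O per sq m

K₂O per hectare = 302.4 × 15% = 45.36 kg.
Convert to per m²: 45.36 × 0.0001 = 0.004536 kg.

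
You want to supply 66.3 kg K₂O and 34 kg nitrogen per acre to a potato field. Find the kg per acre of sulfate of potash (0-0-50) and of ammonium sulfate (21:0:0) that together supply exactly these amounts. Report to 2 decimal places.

Per-acre balance (a = sulfate of potash, b = ammonium sulfate):
K₂O: 0.5·a + 0·b = 66.3
N: 0·a + 0.21·b = 34
Solving simultaneously: a = 132.6, b = 161.9048.

132.60 kg sulfate of potash, 161.90 kg ammonium sulfate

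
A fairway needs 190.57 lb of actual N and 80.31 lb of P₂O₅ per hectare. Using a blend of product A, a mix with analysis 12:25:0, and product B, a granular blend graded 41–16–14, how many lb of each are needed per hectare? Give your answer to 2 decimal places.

29.24 lb product A, 456.25 lb product B

With a, b = lb per hectare of product A and product B:
N: 0.12·a + 0.41·b = 190.57
P₂O₅: 0.25·a + 0.16·b = 80.31
Eliminate b: (row1) − 0.41/0.16·(row2) → -0.520625·a = -15.2244, so a = 29.2425.
Then b = (80.31 − 0.25·29.2425) / 0.16 = 456.246.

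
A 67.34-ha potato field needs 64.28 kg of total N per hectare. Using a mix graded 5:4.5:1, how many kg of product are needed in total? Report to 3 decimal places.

86572.304 kg

Product per hectare = 64.28 / 5% = 1285.6 kg.
Total product = 1285.6 × 67.34 = 86572.304 kg.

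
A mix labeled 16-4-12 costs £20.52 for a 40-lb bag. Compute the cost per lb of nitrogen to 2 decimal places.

£3.21 per lb N

N in bag = 40 × 16% = 6.4 lb.
Cost per lb N = £20.52 / 6.4 = £3.2062.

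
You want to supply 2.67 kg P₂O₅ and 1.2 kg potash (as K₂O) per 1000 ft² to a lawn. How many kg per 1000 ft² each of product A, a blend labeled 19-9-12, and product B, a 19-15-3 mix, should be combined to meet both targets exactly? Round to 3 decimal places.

With a, b = kg per 1000 ft² of product A and product B:
P₂O₅: 0.09·a + 0.15·b = 2.67
K₂O: 0.12·a + 0.03·b = 1.2
From row1: a = (2.67 − 0.15·b) / 0.09.
Into row2: 0.12·(2.67 − 0.15·b)/0.09 + 0.03·b = 1.2 → b = 13.8824, a = 6.52941.

6.529 kg product A, 13.882 kg product B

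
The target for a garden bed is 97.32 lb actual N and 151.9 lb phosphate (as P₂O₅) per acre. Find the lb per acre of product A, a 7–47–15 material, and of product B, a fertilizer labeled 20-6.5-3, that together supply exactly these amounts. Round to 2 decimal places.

With a, b = lb per acre of product A and product B:
N: 0.07·a + 0.2·b = 97.32
P₂O₅: 0.47·a + 0.065·b = 151.9
From row1: a = (97.32 − 0.2·b) / 0.07.
Into row2: 0.47·(97.32 − 0.2·b)/0.07 + 0.065·b = 151.9 → b = 392.481, a = 268.912.

268.91 lb product A, 392.48 lb product B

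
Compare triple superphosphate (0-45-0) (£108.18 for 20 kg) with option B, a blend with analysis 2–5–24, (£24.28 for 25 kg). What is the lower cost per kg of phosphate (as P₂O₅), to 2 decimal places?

triple superphosphate: P₂O₅ per bag = 20 × 45% = 9 kg; cost = 108.18 / 9 = £12.0200/kg P₂O₅.
option B: P₂O₅ per bag = 25 × 5% = 1.25 kg; cost = 24.28 / 1.25 = £19.4240/kg P₂O₅.
triple superphosphate is cheaper.

£12.02 per kg P₂O₅ (triple superphosphate)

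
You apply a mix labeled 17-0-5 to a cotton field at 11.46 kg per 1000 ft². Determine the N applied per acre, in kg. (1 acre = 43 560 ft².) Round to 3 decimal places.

84.864 kg N per acre

nitrogen per 1000 ft² = 11.46 × 17% = 1.9482 kg.
Convert to per acre: 1.9482 × 43.56 = 84.8636 kg.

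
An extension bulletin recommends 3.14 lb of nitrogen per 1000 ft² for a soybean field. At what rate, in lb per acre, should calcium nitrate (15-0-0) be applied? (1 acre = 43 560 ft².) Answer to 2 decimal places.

Product per 1000 ft² = 3.14 / 15% = 20.9333 lb.
Convert to per acre: 20.9333 × 43.56 = 911.856 lb.

911.86 lb of product per acre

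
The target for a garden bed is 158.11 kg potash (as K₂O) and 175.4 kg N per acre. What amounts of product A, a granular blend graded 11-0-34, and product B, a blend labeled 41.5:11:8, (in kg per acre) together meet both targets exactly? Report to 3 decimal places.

With a, b = kg per acre of product A and product B:
K₂O: 0.34·a + 0.08·b = 158.11
N: 0.11·a + 0.415·b = 175.4
From row1: a = (158.11 − 0.08·b) / 0.34.
Into row2: 0.11·(158.11 − 0.08·b)/0.34 + 0.415·b = 175.4 → b = 319.3039, a = 389.8991.

389.899 kg product A, 319.304 kg product B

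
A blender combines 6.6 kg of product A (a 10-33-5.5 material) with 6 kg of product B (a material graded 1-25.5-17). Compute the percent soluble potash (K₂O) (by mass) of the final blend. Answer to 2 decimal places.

Total mass = 6.6 + 6 = 12.6 kg.
K₂O mass = 5.5%×6.6 + 17%×6 = 1.383 kg.
% K₂O = 1.383 / 12.6 = 10.9762%.

10.98% K₂O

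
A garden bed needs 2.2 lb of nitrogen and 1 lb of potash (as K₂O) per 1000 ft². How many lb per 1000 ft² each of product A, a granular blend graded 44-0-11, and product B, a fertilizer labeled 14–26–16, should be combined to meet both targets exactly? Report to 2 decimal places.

3.85 lb product A, 3.60 lb product B

Per-1000 ft² balance (a = product A, b = product B):
N: 0.44·a + 0.14·b = 2.2
K₂O: 0.11·a + 0.16·b = 1
Solving simultaneously: a = 3.85455, b = 3.6.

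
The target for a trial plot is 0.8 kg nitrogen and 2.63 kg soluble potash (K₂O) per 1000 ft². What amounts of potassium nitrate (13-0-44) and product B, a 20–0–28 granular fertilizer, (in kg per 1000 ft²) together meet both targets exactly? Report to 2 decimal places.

5.85 kg potassium nitrate, 0.20 kg product B

Per-1000 ft² balance (a = potassium nitrate, b = product B):
N: 0.13·a + 0.2·b = 0.8
K₂O: 0.44·a + 0.28·b = 2.63
Solving simultaneously: a = 5.85271, b = 0.195736.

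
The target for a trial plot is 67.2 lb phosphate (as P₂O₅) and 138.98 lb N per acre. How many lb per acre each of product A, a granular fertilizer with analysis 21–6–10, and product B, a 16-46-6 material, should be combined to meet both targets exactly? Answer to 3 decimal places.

611.251 lb product A, 66.359 lb product B

With a, b = lb per acre of product A and product B:
P₂O₅: 0.06·a + 0.46·b = 67.2
N: 0.21·a + 0.16·b = 138.98
Eliminate b: (row1) − 0.46/0.16·(row2) → -0.54375·a = -332.368, so a = 611.2506.
Then b = (138.98 − 0.21·611.2506) / 0.16 = 66.3586.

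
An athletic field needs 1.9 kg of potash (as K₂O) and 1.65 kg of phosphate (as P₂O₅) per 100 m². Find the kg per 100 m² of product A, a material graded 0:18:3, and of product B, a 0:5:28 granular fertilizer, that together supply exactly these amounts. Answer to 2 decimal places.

Let a = kg of product A, b = kg of product B (per 100 m²).
K₂O: 0.03·a + 0.28·b = 1.9
P₂O₅: 0.18·a + 0.05·b = 1.65
From row1: a = (1.9 − 0.28·b) / 0.03.
Into row2: 0.18·(1.9 − 0.28·b)/0.03 + 0.05·b = 1.65 → b = 5.9816, a = 7.50511.

7.51 kg product A, 5.98 kg product B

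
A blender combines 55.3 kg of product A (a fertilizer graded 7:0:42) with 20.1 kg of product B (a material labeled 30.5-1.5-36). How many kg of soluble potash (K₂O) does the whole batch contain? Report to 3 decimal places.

K₂O mass = 42%×55.3 + 36%×20.1 = 30.462 kg.

30.462 kg K₂O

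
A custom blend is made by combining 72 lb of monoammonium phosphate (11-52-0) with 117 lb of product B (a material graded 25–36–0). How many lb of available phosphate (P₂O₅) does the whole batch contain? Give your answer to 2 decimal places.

P₂O₅ mass = 52%×72 + 36%×117 = 79.56 lb.

79.56 lb P₂O₅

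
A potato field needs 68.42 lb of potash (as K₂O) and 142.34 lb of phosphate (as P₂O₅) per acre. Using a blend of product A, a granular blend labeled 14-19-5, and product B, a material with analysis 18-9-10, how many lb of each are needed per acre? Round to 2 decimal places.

Let a = lb of product A, b = lb of product B (per acre).
K₂O: 0.05·a + 0.1·b = 68.42
P₂O₅: 0.19·a + 0.09·b = 142.34
Solving simultaneously: a = 556.979, b = 405.7103.

556.98 lb product A, 405.71 lb product B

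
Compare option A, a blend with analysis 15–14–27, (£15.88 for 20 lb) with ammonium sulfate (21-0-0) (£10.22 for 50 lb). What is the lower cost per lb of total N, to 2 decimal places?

option A: N per bag = 20 × 15% = 3 lb; cost = 15.88 / 3 = £5.2933/lb N.
ammonium sulfate: N per bag = 50 × 21% = 10.5 lb; cost = 10.22 / 10.5 = £0.9733/lb N.
ammonium sulfate is cheaper.

£0.97 per lb N (ammonium sulfate)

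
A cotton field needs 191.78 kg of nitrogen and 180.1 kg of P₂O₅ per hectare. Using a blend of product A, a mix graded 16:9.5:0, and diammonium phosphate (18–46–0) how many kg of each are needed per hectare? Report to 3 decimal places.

987.625 kg product A, 187.556 kg diammonium phosphate

Per-hectare balance (a = product A, b = diammonium phosphate):
N: 0.16·a + 0.18·b = 191.78
P₂O₅: 0.095·a + 0.46·b = 180.1
Solving simultaneously: a = 987.6248, b = 187.5558.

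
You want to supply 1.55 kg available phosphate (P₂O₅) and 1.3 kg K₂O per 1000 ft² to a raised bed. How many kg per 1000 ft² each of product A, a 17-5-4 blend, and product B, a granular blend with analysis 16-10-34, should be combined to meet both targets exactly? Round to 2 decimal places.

30.54 kg product A, 0.23 kg product B

Let a = kg of product A, b = kg of product B (per 1000 ft²).
P₂O₅: 0.05·a + 0.1·b = 1.55
K₂O: 0.04·a + 0.34·b = 1.3
From row1: a = (1.55 − 0.1·b) / 0.05.
Into row2: 0.04·(1.55 − 0.1·b)/0.05 + 0.34·b = 1.3 → b = 0.230769, a = 30.5385.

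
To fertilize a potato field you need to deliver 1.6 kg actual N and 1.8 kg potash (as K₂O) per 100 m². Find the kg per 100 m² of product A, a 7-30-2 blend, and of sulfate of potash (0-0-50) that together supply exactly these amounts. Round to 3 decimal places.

With a, b = kg per 100 m² of product A and sulfate of potash:
N: 0.07·a + 0·b = 1.6
K₂O: 0.02·a + 0.5·b = 1.8
From row1: a = (1.6 − 0·b) / 0.07.
Into row2: 0.02·(1.6 − 0·b)/0.07 + 0.5·b = 1.8 → b = 2.68571, a = 22.8571.

22.857 kg product A, 2.686 kg sulfate of potash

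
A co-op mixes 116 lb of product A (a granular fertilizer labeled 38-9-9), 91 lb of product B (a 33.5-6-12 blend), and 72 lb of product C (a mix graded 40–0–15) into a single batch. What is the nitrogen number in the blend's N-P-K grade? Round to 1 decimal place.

37.0% N

Total mass = 116 + 91 + 72 = 279 lb.
N mass = 38%×116 + 33.5%×91 + 40%×72 = 103.365 lb.
% N = 103.365 / 279 = 37.0484%.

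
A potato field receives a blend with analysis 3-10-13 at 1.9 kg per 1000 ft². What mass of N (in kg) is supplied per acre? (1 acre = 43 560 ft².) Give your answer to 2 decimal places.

nitrogen per 1000 ft² = 1.9 × 3% = 0.057 kg.
Convert to per acre: 0.057 × 43.56 = 2.48292 kg.

2.48 kg N per acre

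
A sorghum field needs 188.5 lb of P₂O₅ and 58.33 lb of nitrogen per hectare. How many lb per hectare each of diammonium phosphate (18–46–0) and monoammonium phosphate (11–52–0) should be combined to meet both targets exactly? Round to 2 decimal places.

Let a = lb of diammonium phosphate, b = lb of monoammonium phosphate (per hectare).
P₂O₅: 0.46·a + 0.52·b = 188.5
N: 0.18·a + 0.11·b = 58.33
From row1: a = (188.5 − 0.52·b) / 0.46.
Into row2: 0.18·(188.5 − 0.52·b)/0.46 + 0.11·b = 58.33 → b = 165.074, a = 223.177.

223.18 lb diammonium phosphate, 165.07 lb monoammonium phosphate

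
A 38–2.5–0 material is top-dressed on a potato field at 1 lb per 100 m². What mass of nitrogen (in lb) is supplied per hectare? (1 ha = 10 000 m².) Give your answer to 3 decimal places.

nitrogen per 100 m² = 1 × 38% = 0.38 lb.
Convert to per hectare: 0.38 × 100 = 38 lb.

38.000 lb N per hectare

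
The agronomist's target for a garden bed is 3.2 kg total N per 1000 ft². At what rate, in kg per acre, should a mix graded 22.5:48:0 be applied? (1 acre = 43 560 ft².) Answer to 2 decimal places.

619.52 kg of product per acre

Product per 1000 ft² = 3.2 / 22.5% = 14.2222 kg.
Convert to per acre: 14.2222 × 43.56 = 619.52 kg.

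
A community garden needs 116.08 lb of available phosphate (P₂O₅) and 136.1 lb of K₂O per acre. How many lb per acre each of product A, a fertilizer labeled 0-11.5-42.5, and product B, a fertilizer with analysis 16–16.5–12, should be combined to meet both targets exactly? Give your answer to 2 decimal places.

151.39 lb product A, 598.00 lb product B

With a, b = lb per acre of product A and product B:
P₂O₅: 0.115·a + 0.165·b = 116.08
K₂O: 0.425·a + 0.12·b = 136.1
Eliminate a: (row1) − 0.115/0.425·(row2) → 0.132529·b = 79.2529, so b = 598.003.
Back-substitute: a = (116.08 − 0.165·598.003) / 0.115 = 151.387.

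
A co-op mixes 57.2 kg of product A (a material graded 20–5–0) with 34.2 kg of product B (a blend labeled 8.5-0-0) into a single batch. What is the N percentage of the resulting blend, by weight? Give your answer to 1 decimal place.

Total mass = 57.2 + 34.2 = 91.4 kg.
N mass = 20%×57.2 + 8.5%×34.2 = 14.347 kg.
% N = 14.347 / 91.4 = 15.6969%.

15.7% N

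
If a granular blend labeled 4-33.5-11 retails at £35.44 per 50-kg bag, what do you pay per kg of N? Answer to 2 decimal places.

N in bag = 50 × 4% = 2 kg.
Cost per kg N = £35.44 / 2 = £17.7200.

£17.72 per kg N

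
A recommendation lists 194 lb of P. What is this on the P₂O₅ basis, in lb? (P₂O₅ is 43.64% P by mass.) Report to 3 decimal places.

444.546 lb P₂O₅

P₂O₅ = 194 / 0.4364 = 444.5463 lb.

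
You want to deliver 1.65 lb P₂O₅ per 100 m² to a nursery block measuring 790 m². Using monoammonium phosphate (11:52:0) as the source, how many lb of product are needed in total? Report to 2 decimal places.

Product per 100 m² = 1.65 / 52% = 3.17308 lb.
Total product = 3.17308 × 790 / 100 = 25.0673 lb.

25.07 lb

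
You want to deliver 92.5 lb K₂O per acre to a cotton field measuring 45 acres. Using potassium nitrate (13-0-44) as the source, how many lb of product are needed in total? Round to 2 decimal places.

9460.23 lb

Product per acre = 92.5 / 44% = 210.227 lb.
Total product = 210.227 × 45 = 9460.227 lb.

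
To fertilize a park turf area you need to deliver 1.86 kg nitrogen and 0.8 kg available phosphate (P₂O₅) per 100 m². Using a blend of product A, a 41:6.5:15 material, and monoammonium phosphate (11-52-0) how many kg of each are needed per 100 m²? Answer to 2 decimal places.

Let a = kg of product A, b = kg of monoammonium phosphate (per 100 m²).
N: 0.41·a + 0.11·b = 1.86
P₂O₅: 0.065·a + 0.52·b = 0.8
Solving simultaneously: a = 4.26693, b = 1.0051.

4.27 kg product A, 1.01 kg monoammonium phosphate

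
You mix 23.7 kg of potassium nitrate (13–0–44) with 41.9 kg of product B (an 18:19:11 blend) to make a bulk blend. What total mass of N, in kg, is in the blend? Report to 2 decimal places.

N mass = 13%×23.7 + 18%×41.9 = 10.623 kg.

10.62 kg N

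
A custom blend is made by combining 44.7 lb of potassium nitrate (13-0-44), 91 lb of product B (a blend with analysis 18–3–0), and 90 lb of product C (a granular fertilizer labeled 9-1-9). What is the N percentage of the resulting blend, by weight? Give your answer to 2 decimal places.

13.42% N

Total mass = 44.7 + 91 + 90 = 225.7 lb.
N mass = 13%×44.7 + 18%×91 + 9%×90 = 30.291 lb.
% N = 30.291 / 225.7 = 13.4209%.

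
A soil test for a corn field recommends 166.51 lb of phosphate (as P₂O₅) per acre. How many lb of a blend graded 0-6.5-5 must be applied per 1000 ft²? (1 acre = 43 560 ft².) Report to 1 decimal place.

Product per acre = 166.51 / 6.5% = 2561.69 lb.
Convert to per 1000 ft²: 2561.69 × 0.0229568 = 58.8084 lb.

58.8 lb of product per thousand sq ft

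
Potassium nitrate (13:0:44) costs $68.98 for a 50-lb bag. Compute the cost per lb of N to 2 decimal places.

$10.61 per lb N

N in bag = 50 × 13% = 6.5 lb.
Cost per lb N = $68.98 / 6.5 = $10.6123.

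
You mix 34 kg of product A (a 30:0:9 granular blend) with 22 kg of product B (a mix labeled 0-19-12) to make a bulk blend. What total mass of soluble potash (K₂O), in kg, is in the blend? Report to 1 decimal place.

K₂O mass = 9%×34 + 12%×22 = 5.7 kg.

5.7 kg K₂O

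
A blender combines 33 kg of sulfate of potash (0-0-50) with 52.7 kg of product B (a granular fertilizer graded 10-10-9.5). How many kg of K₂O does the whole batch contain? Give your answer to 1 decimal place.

K₂O mass = 50%×33 + 9.5%×52.7 = 21.5065 kg.

21.5 kg K₂O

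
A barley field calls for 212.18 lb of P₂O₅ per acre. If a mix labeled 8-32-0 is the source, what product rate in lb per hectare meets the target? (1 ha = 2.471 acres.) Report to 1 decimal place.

1638.4 lb of product per hectare

Product per acre = 212.18 / 32% = 663.062 lb.
Convert to per hectare: 663.062 × 2.471 = 1638.43 lb.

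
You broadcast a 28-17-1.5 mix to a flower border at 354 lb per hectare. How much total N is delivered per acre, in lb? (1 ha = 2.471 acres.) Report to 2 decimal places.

40.11 lb N per acre

nitrogen per hectare = 354 × 28% = 99.12 lb.
Convert to per acre: 99.12 × 0.404694 = 40.1133 lb.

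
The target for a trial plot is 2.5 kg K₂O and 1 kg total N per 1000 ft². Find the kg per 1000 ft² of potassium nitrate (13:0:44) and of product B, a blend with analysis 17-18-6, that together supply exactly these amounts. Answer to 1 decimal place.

With a, b = kg per 1000 ft² of potassium nitrate and product B:
K₂O: 0.44·a + 0.06·b = 2.5
N: 0.13·a + 0.17·b = 1
Eliminate b: (row1) − 0.06/0.17·(row2) → 0.394118·a = 2.14706, so a = 5.44776.
Then b = (1 − 0.13·5.44776) / 0.17 = 1.71642.

5.4 kg potassium nitrate, 1.7 kg product B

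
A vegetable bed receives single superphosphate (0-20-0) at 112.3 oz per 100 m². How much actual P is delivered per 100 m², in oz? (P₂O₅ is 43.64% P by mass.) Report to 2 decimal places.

P₂O₅ per 100 m² = 112.3 × 20% = 22.46 oz.
Elemental P = 22.46 × 0.4364 = 9.80154 oz per 100 m².

9.80 oz P per hundred sq m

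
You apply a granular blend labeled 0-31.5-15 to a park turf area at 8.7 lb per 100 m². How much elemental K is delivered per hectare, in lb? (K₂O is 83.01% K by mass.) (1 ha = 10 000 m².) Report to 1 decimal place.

K₂O per 100 m² = 8.7 × 15% = 1.305 lb.
Elemental K = 1.305 × 0.8301 = 1.08328 lb per 100 m².
Convert to per hectare: 1.08328 × 100 = 108.328 lb.

108.3 lb K per hectare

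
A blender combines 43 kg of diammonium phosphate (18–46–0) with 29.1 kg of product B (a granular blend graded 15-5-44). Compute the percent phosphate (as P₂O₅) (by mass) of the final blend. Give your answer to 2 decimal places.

Total mass = 43 + 29.1 = 72.1 kg.
P₂O₅ mass = 46%×43 + 5%×29.1 = 21.235 kg.
% P₂O₅ = 21.235 / 72.1 = 29.4521%.

29.45% P₂O₅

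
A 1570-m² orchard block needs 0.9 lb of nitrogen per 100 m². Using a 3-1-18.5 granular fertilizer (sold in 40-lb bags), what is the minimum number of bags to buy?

Product per 100 m² = 0.9 / 3% = 30 lb.
Total product = 30 × 1570 / 100 = 471 lb.
Bags = ⌈471 / 40⌉ = 12.

12 bags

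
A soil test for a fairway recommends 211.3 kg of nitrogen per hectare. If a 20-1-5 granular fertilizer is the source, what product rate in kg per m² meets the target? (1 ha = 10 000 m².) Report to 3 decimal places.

0.106 kg of product per sq m

Product per hectare = 211.3 / 20% = 1056.5 kg.
Convert to per m²: 1056.5 × 0.0001 = 0.10565 kg.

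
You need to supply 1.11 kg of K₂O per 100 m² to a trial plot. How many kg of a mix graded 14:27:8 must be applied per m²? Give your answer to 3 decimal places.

0.139 kg of product per sq m

Product per 100 m² = 1.11 / 8% = 13.875 kg.
Convert to per m²: 13.875 × 0.01 = 0.13875 kg.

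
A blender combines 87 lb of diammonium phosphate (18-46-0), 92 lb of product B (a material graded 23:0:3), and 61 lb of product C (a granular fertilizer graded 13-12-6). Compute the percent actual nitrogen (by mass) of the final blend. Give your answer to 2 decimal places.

Total mass = 87 + 92 + 61 = 240 lb.
N mass = 18%×87 + 23%×92 + 13%×61 = 44.75 lb.
% N = 44.75 / 240 = 18.6458%.

18.65% N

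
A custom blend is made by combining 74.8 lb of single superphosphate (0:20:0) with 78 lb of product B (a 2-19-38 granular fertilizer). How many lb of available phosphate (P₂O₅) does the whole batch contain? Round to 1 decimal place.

29.8 lb P₂O₅

P₂O₅ mass = 20%×74.8 + 19%×78 = 29.78 lb.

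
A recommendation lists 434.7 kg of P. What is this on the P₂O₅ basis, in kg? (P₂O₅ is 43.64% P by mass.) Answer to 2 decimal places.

996.10 kg P₂O₅

P₂O₅ = 434.7 / 0.4364 = 996.104 kg.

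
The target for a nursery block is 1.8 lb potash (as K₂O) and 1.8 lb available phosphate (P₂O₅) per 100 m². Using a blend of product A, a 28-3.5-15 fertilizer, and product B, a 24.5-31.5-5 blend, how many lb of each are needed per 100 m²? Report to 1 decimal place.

10.5 lb product A, 4.5 lb product B

With a, b = lb per 100 m² of product A and product B:
K₂O: 0.15·a + 0.05·b = 1.8
P₂O₅: 0.035·a + 0.315·b = 1.8
Eliminate a: (row1) − 0.15/0.035·(row2) → -1.3·b = -5.91429, so b = 4.54945.
Back-substitute: a = (1.8 − 0.05·4.54945) / 0.15 = 10.4835.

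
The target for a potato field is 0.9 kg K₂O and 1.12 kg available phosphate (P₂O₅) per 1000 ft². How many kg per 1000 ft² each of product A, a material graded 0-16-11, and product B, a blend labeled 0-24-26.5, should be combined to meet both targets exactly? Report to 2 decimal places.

Per-1000 ft² balance (a = product A, b = product B):
K₂O: 0.11·a + 0.265·b = 0.9
P₂O₅: 0.16·a + 0.24·b = 1.12
From row1: a = (0.9 − 0.265·b) / 0.11.
Into row2: 0.16·(0.9 − 0.265·b)/0.11 + 0.24·b = 1.12 → b = 1.3, a = 5.05.

5.05 kg product A, 1.30 kg product B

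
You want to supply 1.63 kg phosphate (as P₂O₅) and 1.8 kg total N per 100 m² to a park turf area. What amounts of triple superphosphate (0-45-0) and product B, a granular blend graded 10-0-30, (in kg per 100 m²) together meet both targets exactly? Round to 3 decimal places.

Per-100 m² balance (a = triple superphosphate, b = product B):
P₂O₅: 0.45·a + 0·b = 1.63
N: 0·a + 0.1·b = 1.8
Solving simultaneously: a = 3.62222, b = 18.

3.622 kg triple superphosphate, 18.000 kg product B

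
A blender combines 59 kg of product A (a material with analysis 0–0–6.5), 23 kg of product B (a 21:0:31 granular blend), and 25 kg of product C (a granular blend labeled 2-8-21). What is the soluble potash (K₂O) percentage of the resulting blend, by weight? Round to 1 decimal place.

Total mass = 59 + 23 + 25 = 107 kg.
K₂O mass = 6.5%×59 + 31%×23 + 21%×25 = 16.215 kg.
% K₂O = 16.215 / 107 = 15.1542%.

15.2% K₂O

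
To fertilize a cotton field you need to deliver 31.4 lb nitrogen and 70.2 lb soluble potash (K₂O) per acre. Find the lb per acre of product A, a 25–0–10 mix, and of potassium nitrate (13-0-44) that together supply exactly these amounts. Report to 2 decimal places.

48.35 lb product A, 148.56 lb potassium nitrate

Per-acre balance (a = product A, b = potassium nitrate):
N: 0.25·a + 0.13·b = 31.4
K₂O: 0.1·a + 0.44·b = 70.2
Eliminate b: (row1) − 0.13/0.44·(row2) → 0.220455·a = 10.6591, so a = 48.3505.
Then b = (70.2 − 0.1·48.3505) / 0.44 = 148.557.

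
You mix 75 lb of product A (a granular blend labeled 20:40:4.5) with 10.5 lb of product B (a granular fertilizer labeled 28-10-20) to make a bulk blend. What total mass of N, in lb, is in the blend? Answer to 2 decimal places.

17.94 lb N

N mass = 20%×75 + 28%×10.5 = 17.94 lb.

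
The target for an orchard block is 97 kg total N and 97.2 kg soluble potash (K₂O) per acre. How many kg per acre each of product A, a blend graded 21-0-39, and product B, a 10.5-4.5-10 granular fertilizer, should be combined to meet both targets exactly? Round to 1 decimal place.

25.4 kg product A, 873.1 kg product B

With a, b = kg per acre of product A and product B:
N: 0.21·a + 0.105·b = 97
K₂O: 0.39·a + 0.1·b = 97.2
Eliminate b: (row1) − 0.105/0.1·(row2) → -0.1995·a = -5.06, so a = 25.3634.
Then b = (97.2 − 0.39·25.3634) / 0.1 = 873.083.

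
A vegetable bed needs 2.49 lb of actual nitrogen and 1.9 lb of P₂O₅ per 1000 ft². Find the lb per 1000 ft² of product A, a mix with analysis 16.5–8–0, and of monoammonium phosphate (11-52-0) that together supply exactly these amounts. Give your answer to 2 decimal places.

14.10 lb product A, 1.48 lb monoammonium phosphate

Per-1000 ft² balance (a = product A, b = monoammonium phosphate):
N: 0.165·a + 0.11·b = 2.49
P₂O₅: 0.08·a + 0.52·b = 1.9
Eliminate a: (row1) − 0.165/0.08·(row2) → -0.9625·b = -1.42875, so b = 1.48442.
Back-substitute: a = (2.49 − 0.11·1.48442) / 0.165 = 14.1013.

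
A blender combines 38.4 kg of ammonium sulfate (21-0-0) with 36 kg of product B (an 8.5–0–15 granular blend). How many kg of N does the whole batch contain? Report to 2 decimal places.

N mass = 21%×38.4 + 8.5%×36 = 11.124 kg.

11.12 kg N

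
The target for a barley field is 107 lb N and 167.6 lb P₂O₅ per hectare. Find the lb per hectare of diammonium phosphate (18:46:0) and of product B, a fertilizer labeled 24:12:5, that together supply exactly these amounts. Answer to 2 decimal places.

308.38 lb diammonium phosphate, 214.55 lb product B

Per-hectare balance (a = diammonium phosphate, b = product B):
N: 0.18·a + 0.24·b = 107
P₂O₅: 0.46·a + 0.12·b = 167.6
Solving simultaneously: a = 308.378, b = 214.5495.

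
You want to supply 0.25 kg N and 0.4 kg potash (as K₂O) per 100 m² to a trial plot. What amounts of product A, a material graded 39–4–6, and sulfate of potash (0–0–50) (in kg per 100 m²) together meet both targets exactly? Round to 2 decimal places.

Per-100 m² balance (a = product A, b = sulfate of potash):
N: 0.39·a + 0·b = 0.25
K₂O: 0.06·a + 0.5·b = 0.4
From row1: a = (0.25 − 0·b) / 0.39.
Into row2: 0.06·(0.25 − 0·b)/0.39 + 0.5·b = 0.4 → b = 0.723077, a = 0.641026.

0.64 kg product A, 0.72 kg sulfate of potash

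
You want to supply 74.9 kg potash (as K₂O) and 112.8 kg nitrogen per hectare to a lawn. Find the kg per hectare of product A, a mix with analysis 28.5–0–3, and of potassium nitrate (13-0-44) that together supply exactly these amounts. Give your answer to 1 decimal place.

328.4 kg product A, 147.8 kg potassium nitrate

Let a = kg of product A, b = kg of potassium nitrate (per hectare).
K₂O: 0.03·a + 0.44·b = 74.9
N: 0.285·a + 0.13·b = 112.8
Eliminate b: (row1) − 0.44/0.13·(row2) → -0.934615·a = -306.885, so a = 328.354.
Then b = (112.8 − 0.285·328.354) / 0.13 = 147.84.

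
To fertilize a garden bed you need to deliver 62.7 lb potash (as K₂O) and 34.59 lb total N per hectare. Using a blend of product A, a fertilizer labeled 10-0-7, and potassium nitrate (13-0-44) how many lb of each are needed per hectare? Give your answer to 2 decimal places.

202.54 lb product A, 110.28 lb potassium nitrate

Let a = lb of product A, b = lb of potassium nitrate (per hectare).
K₂O: 0.07·a + 0.44·b = 62.7
N: 0.1·a + 0.13·b = 34.59
Eliminate a: (row1) − 0.07/0.1·(row2) → 0.349·b = 38.487, so b = 110.278.
Back-substitute: a = (62.7 − 0.44·110.278) / 0.07 = 202.539.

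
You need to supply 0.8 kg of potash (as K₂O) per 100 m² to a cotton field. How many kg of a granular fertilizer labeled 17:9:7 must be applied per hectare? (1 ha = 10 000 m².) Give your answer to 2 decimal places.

Product per 100 m² = 0.8 / 7% = 11.4286 kg.
Convert to per hectare: 11.4286 × 100 = 1142.857 kg.

1142.86 kg of product per hectare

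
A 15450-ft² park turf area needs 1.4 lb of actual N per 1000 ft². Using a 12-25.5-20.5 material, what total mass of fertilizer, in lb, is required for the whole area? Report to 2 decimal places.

Product per 1000 ft² = 1.4 / 12% = 11.6667 lb.
Total product = 11.6667 × 15450 / 1000 = 180.25 lb.

180.25 lb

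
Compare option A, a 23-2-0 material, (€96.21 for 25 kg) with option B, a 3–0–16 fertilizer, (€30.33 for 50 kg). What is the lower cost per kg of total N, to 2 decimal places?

€16.73 per kg N (option A)

option A: N per bag = 25 × 23% = 5.75 kg; cost = 96.21 / 5.75 = €16.7322/kg N.
option B: N per bag = 50 × 3% = 1.5 kg; cost = 30.33 / 1.5 = €20.2200/kg N.
option A is cheaper.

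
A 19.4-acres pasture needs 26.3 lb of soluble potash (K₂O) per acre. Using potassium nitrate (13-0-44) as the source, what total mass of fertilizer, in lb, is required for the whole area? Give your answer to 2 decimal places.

Product per acre = 26.3 / 44% = 59.7727 lb.
Total product = 59.7727 × 19.4 = 1159.591 lb.

1159.59 lb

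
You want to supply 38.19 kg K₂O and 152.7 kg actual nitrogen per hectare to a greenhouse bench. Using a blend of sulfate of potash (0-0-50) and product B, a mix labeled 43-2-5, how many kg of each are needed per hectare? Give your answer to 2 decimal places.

Per-hectare balance (a = sulfate of potash, b = product B):
K₂O: 0.5·a + 0.05·b = 38.19
N: 0·a + 0.43·b = 152.7
Solving simultaneously: a = 40.8684, b = 355.116.

40.87 kg sulfate of potash, 355.12 kg product B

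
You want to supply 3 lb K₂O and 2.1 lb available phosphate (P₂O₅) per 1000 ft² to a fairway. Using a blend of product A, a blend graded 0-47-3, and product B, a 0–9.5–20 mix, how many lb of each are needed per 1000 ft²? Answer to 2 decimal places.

Let a = lb of product A, b = lb of product B (per 1000 ft²).
K₂O: 0.03·a + 0.2·b = 3
P₂O₅: 0.47·a + 0.095·b = 2.1
From row1: a = (3 − 0.2·b) / 0.03.
Into row2: 0.47·(3 − 0.2·b)/0.03 + 0.095·b = 2.1 → b = 14.7778, a = 1.48108.

1.48 lb product A, 14.78 lb product B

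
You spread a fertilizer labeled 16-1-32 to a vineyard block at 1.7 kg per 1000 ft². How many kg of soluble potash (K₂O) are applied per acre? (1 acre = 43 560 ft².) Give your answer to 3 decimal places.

23.697 kg K₂O per acre

K₂O per 1000 ft² = 1.7 × 32% = 0.544 kg.
Convert to per acre: 0.544 × 43.56 = 23.6966 kg.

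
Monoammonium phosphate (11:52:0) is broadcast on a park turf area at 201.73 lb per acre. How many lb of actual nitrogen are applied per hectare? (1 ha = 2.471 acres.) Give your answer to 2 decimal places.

nitrogen per acre = 201.73 × 11% = 22.1903 lb.
Convert to per hectare: 22.1903 × 2.471 = 54.8322 lb.

54.83 lb N per hectare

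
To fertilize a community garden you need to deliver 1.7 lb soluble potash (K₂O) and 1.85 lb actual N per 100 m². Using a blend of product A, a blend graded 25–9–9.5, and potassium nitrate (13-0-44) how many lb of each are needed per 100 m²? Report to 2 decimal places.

6.07 lb product A, 2.55 lb potassium nitrate

Per-100 m² balance (a = product A, b = potassium nitrate):
K₂O: 0.095·a + 0.44·b = 1.7
N: 0.25·a + 0.13·b = 1.85
Solving simultaneously: a = 6.07271, b = 2.55248.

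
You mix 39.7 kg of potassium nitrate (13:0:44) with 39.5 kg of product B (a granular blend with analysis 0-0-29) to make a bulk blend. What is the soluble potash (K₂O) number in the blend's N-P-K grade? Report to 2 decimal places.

36.52% K₂O

Total mass = 39.7 + 39.5 = 79.2 kg.
K₂O mass = 44%×39.7 + 29%×39.5 = 28.923 kg.
% K₂O = 28.923 / 79.2 = 36.5189%.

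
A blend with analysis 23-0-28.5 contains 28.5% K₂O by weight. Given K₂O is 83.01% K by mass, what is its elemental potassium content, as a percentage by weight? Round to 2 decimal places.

23.66% K

%K = 28.5 × 0.8301 = 23.6578%.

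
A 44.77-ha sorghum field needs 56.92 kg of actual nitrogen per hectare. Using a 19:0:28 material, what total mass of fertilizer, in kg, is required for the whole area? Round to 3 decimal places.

13412.149 kg

Product per hectare = 56.92 / 19% = 299.579 kg.
Total product = 299.579 × 44.77 = 13412.14947 kg.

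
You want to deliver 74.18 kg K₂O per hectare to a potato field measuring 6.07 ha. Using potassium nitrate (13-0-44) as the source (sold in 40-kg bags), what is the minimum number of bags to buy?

Product per hectare = 74.18 / 44% = 168.591 kg.
Total product = 168.591 × 6.07 = 1023.35 kg.
Bags = ⌈1023.35 / 40⌉ = 26.

26 bags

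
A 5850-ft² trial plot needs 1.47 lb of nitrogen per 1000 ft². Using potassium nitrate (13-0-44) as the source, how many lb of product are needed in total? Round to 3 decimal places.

66.150 lb

Product per 1000 ft² = 1.47 / 13% = 11.3077 lb.
Total product = 11.3077 × 5850 / 1000 = 66.15 lb.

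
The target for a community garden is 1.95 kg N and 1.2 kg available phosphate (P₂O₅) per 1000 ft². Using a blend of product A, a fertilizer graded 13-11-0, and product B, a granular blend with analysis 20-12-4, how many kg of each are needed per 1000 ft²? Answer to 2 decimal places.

Per-1000 ft² balance (a = product A, b = product B):
N: 0.13·a + 0.2·b = 1.95
P₂O₅: 0.11·a + 0.12·b = 1.2
Eliminate b: (row1) − 0.2/0.12·(row2) → -0.0533333·a = -0.05, so a = 0.9375.
Then b = (1.2 − 0.11·0.9375) / 0.12 = 9.14062.

0.94 kg product A, 9.14 kg product B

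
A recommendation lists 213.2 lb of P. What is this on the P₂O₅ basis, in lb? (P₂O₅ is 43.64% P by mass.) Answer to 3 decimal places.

488.543 lb P₂O₅

P₂O₅ = 213.2 / 0.4364 = 488.5426 lb.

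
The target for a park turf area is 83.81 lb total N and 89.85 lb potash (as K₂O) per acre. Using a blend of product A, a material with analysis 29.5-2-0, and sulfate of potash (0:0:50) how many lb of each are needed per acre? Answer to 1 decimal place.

With a, b = lb per acre of product A and sulfate of potash:
N: 0.295·a + 0·b = 83.81
K₂O: 0·a + 0.5·b = 89.85
Solving simultaneously: a = 284.102, b = 179.7.

284.1 lb product A, 179.7 lb sulfate of potash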